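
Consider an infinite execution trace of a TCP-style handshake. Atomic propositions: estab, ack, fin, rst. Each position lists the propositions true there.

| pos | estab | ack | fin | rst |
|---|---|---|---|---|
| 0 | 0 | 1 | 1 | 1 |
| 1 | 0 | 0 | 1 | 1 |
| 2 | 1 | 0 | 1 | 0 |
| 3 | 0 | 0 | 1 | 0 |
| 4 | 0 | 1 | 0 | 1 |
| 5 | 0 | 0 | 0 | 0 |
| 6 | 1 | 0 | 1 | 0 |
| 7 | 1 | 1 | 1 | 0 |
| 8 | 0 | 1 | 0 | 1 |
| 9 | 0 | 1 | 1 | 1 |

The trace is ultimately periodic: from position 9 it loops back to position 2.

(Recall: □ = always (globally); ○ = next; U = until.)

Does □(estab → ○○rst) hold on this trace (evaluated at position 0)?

estab → ○○rst holds at every position 0..9, and those are all positions ever visited, so □(estab → ○○rst) holds.
Positions where estab holds: 2, 6, 7.
Check ○○rst at each: 2→ok, 6→ok, 7→ok.

Holds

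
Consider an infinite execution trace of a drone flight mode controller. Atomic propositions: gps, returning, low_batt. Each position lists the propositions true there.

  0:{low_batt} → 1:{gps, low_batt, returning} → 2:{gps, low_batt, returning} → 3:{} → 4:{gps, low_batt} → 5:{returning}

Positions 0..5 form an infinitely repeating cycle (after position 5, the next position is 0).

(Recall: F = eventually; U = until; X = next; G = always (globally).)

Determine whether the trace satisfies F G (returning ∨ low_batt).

No

G (returning ∨ low_batt) is false at every position 0..5, so it never becomes true and F G (returning ∨ low_batt) fails.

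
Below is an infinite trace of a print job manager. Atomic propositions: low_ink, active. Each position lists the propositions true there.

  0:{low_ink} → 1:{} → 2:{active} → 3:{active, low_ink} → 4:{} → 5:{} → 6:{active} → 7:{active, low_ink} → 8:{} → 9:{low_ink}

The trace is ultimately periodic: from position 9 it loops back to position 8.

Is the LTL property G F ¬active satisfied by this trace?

F ¬active holds at every position 0..9, and those are all positions ever visited, so G F ¬active holds.

Holds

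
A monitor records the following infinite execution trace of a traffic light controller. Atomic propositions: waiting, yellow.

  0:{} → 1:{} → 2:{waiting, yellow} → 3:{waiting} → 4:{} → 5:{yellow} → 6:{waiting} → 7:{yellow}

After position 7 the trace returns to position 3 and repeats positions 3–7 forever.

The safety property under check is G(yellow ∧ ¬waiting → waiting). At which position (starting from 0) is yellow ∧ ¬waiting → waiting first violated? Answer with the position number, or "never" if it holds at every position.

5

Check yellow ∧ ¬waiting → waiting at each position in order: 0 ✓, 1 ✓, 2 ✓, 3 ✓, 4 ✓.
At position 5 the labels are {yellow}, so yellow ∧ ¬waiting → waiting is false there. This is the first violation.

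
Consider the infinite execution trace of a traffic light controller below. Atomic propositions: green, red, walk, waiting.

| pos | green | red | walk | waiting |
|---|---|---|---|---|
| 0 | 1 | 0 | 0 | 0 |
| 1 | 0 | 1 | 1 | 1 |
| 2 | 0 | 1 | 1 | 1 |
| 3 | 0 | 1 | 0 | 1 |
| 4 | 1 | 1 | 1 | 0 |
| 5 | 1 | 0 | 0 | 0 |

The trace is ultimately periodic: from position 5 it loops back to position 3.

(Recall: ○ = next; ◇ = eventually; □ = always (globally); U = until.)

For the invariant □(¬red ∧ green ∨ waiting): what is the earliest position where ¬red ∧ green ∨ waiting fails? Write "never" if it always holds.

Check ¬red ∧ green ∨ waiting at each position in order: 0 ✓, 1 ✓, 2 ✓, 3 ✓.
At position 4 the labels are {green, red, walk}, so ¬red ∧ green ∨ waiting is false there. This is the first violation.

4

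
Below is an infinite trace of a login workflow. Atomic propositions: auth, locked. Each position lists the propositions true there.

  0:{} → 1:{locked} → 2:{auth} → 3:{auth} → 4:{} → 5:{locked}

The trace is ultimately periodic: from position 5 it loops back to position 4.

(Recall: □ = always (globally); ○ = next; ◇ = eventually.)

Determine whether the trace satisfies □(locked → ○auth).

locked → ○auth must hold at every position from 0 onward. It fails at position 5, so □(locked → ○auth) is false.
Positions where locked holds: 1, 5.
Check ○auth at each: 1→ok, 5→fails.

No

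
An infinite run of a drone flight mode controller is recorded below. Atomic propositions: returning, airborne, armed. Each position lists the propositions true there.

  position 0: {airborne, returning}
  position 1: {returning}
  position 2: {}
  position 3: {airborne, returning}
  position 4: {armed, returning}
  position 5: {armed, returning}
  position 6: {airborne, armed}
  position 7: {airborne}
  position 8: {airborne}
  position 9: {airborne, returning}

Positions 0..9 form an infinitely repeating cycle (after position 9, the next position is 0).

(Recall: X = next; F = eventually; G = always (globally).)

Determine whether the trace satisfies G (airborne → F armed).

airborne → F armed holds at every position 0..9, and those are all positions ever visited, so G (airborne → F armed) holds.
Positions where airborne holds: 0, 3, 6, 7, 8, 9.
Check F armed at each: 0→ok, 3→ok, 6→ok, 7→ok, 8→ok, 9→ok.

Yes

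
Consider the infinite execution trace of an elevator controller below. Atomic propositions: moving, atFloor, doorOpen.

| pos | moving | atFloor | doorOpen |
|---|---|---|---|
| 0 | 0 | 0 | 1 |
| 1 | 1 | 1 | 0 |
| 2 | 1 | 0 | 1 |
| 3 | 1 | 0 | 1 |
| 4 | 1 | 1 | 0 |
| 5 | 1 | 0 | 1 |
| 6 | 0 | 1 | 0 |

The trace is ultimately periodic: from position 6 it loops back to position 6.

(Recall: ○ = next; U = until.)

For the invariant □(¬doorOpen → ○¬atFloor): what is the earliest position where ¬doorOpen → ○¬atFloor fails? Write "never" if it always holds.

Check ¬doorOpen → ○¬atFloor at each position in order: 0 ✓, 1 ✓, 2 ✓, 3 ✓, 4 ✓, 5 ✓.
At position 6 the labels are {atFloor} and the next position 6 has {atFloor}, so ¬doorOpen → ○¬atFloor is false there. This is the first violation.

6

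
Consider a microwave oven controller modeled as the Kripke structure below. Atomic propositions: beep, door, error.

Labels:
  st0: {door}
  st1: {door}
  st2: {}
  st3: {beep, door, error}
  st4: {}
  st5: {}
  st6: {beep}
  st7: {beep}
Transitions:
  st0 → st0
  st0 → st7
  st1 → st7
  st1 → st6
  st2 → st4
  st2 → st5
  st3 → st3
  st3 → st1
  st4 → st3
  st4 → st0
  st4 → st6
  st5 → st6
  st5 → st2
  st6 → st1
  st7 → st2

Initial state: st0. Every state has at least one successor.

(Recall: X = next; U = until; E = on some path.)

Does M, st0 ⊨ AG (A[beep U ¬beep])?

States satisfying A[beep U ¬beep]: {st0, st1, st2, st4, st5, st6, st7}.
States satisfying AG (A[beep U ¬beep]): ∅.
st3 is reachable from st0 and violates A[beep U ¬beep], so AG fails at st0.
st0 ∉ Sat(AG (A[beep U ¬beep])).

Violated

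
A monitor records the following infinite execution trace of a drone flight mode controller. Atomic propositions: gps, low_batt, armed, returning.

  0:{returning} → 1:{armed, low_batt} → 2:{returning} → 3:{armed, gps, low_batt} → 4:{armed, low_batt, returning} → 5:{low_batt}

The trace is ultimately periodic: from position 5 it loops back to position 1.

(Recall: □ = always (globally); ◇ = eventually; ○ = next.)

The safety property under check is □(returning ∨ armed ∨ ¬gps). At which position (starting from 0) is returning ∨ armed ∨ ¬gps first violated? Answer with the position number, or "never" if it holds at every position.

never

returning ∨ armed ∨ ¬gps holds at every position 0..5, and those are all the positions the trace ever visits, so the invariant □(returning ∨ armed ∨ ¬gps) is never violated.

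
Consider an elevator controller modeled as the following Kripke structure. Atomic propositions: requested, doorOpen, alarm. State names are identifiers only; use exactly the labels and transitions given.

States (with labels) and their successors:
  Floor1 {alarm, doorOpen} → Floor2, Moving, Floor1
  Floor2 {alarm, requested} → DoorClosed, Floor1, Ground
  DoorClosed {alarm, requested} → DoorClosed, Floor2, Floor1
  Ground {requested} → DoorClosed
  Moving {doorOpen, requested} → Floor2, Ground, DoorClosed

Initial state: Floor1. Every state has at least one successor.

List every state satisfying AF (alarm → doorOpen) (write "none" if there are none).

States satisfying alarm → doorOpen: {Floor1, Ground, Moving}.
States satisfying AF (alarm → doorOpen): {Floor1, Ground, Moving}.

{Floor1, Ground, Moving}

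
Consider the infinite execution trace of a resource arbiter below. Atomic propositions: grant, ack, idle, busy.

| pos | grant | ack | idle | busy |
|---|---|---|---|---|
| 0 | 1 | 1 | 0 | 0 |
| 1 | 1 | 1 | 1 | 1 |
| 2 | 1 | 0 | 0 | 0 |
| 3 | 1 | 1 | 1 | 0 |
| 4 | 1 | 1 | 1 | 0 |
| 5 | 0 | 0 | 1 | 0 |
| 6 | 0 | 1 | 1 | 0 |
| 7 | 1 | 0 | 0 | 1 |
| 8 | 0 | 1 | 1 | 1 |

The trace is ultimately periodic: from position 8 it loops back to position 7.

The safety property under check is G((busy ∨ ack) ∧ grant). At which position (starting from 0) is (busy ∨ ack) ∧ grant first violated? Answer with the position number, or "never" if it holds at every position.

Check (busy ∨ ack) ∧ grant at each position in order: 0 ✓, 1 ✓.
At position 2 the labels are {grant}, so (busy ∨ ack) ∧ grant is false there. This is the first violation.

2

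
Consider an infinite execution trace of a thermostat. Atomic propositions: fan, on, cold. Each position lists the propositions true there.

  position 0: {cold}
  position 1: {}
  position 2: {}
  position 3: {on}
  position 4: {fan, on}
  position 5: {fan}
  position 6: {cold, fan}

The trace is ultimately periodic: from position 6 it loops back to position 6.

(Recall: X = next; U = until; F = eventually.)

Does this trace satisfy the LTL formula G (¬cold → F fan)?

Yes

¬cold → F fan holds at every position 0..6, and those are all positions ever visited, so G (¬cold → F fan) holds.
Positions where ¬cold holds: 1, 2, 3, 4, 5.
Check F fan at each: 1→ok, 2→ok, 3→ok, 4→ok, 5→ok.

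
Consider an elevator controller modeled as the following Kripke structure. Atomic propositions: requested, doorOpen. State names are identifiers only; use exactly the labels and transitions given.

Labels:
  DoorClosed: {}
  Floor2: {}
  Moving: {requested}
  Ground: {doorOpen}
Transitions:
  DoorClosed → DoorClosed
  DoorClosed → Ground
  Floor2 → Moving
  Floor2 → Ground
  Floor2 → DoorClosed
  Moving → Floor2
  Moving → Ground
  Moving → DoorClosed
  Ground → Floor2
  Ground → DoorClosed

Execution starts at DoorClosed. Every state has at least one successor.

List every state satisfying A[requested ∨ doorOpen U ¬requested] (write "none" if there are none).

{DoorClosed, Floor2, Moving, Ground}

States satisfying requested ∨ doorOpen: {Moving, Ground}.
States satisfying ¬requested: {DoorClosed, Floor2, Ground}.
States satisfying A[requested ∨ doorOpen U ¬requested]: {DoorClosed, Floor2, Moving, Ground}.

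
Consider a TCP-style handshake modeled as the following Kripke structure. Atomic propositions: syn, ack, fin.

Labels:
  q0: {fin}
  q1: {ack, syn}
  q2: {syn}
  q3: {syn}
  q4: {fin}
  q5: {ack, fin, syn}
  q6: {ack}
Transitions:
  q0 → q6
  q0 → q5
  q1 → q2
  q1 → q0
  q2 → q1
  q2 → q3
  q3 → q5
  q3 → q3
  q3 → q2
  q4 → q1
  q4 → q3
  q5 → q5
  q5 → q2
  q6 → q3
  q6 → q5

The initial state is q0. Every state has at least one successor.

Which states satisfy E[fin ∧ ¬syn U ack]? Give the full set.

{q0, q1, q4, q5, q6}

States satisfying fin ∧ ¬syn: {q0, q4}.
States satisfying ack: {q1, q5, q6}.
States satisfying E[fin ∧ ¬syn U ack]: {q0, q1, q4, q5, q6}.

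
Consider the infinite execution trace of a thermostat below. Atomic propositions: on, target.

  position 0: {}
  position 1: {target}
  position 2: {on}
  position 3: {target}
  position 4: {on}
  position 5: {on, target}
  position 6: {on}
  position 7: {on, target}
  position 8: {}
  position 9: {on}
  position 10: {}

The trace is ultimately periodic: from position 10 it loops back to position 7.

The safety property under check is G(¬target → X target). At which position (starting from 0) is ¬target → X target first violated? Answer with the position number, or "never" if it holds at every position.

8

Check ¬target → X target at each position in order: 0 ✓, 1 ✓, 2 ✓, 3 ✓, 4 ✓, 5 ✓, 6 ✓, 7 ✓.
At position 8 the labels are {} and the next position 9 has {on}, so ¬target → X target is false there. This is the first violation.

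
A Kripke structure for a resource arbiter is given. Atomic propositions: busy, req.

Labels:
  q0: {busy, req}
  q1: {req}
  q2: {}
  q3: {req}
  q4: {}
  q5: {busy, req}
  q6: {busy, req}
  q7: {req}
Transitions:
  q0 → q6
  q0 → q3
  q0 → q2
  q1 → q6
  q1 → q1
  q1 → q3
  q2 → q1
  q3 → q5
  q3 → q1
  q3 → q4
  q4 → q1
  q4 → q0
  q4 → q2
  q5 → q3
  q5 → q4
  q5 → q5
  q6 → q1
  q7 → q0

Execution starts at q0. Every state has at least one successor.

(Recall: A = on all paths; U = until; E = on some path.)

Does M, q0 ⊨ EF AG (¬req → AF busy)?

States satisfying AG (¬req → AF busy): ∅.
States satisfying EF AG (¬req → AF busy): ∅.
No suitable path/successor from q0 witnesses the formula.
q0 ∉ Sat(EF AG (¬req → AF busy)).

No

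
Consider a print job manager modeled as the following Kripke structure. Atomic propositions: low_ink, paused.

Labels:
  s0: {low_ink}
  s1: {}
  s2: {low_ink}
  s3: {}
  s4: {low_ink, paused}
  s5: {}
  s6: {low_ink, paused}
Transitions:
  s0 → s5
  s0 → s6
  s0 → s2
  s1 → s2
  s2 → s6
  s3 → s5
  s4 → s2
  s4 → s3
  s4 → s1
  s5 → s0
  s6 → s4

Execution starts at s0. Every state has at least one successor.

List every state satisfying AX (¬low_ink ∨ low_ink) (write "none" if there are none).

{s0, s1, s2, s3, s4, s5, s6}

States satisfying ¬low_ink ∨ low_ink: {s0, s1, s2, s3, s4, s5, s6}.
States satisfying AX (¬low_ink ∨ low_ink): {s0, s1, s2, s3, s4, s5, s6}.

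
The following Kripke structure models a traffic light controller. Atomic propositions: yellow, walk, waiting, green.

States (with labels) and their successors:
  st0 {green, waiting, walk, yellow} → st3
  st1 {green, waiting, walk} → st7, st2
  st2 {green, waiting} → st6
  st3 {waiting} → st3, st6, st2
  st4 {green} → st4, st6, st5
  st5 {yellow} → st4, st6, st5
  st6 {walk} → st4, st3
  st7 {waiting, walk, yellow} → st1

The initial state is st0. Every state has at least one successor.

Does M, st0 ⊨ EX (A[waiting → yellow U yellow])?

No

States satisfying A[waiting → yellow U yellow]: {st0, st5, st7}.
States satisfying EX (A[waiting → yellow U yellow]): {st1, st4, st5}.
No suitable path/successor from st0 witnesses the formula.
st0 ∉ Sat(EX (A[waiting → yellow U yellow])).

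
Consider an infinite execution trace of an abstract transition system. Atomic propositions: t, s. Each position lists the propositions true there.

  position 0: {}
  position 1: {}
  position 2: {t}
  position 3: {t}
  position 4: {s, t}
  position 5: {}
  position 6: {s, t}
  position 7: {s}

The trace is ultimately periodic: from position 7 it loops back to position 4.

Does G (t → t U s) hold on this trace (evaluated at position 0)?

Satisfied

t → t U s holds at every position 0..7, and those are all positions ever visited, so G (t → t U s) holds.
Positions where t holds: 2, 3, 4, 6.
Check t U s at each: 2→ok, 3→ok, 4→ok, 6→ok.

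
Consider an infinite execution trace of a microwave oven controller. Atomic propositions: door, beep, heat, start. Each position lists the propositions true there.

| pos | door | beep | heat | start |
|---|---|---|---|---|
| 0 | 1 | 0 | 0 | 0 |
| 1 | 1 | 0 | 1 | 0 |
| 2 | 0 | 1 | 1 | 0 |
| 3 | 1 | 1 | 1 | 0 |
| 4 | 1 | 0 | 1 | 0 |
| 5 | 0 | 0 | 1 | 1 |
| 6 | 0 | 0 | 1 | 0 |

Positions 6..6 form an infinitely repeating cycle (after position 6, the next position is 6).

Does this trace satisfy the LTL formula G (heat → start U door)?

heat → start U door must hold at every position from 0 onward. It fails at position 2, so G (heat → start U door) is false.
Positions where heat holds: 1, 2, 3, 4, 5, 6.
Check start U door at each: 1→ok, 2→fails, 3→ok, 4→ok, 5→fails, 6→fails.

No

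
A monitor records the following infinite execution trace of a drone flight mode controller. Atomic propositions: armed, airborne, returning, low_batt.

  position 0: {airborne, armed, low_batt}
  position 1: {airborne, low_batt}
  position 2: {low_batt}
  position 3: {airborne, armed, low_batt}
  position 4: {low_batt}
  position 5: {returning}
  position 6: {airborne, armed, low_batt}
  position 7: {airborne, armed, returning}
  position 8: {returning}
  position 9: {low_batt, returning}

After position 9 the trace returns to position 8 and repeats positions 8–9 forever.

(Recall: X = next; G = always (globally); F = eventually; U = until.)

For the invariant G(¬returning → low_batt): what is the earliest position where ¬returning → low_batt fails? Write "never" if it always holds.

¬returning → low_batt holds at every position 0..9, and those are all the positions the trace ever visits, so the invariant G(¬returning → low_batt) is never violated.

never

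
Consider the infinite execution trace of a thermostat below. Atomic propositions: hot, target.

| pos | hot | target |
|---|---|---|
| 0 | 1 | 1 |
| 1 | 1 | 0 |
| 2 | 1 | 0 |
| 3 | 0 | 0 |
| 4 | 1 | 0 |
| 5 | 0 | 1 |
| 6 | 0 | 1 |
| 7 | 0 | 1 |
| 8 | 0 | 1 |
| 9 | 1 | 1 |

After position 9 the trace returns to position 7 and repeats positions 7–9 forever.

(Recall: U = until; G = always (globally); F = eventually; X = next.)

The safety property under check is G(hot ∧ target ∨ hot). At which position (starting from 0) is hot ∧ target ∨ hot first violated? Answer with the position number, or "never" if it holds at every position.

3

Check hot ∧ target ∨ hot at each position in order: 0 ✓, 1 ✓, 2 ✓.
At position 3 the labels are {}, so hot ∧ target ∨ hot is false there. This is the first violation.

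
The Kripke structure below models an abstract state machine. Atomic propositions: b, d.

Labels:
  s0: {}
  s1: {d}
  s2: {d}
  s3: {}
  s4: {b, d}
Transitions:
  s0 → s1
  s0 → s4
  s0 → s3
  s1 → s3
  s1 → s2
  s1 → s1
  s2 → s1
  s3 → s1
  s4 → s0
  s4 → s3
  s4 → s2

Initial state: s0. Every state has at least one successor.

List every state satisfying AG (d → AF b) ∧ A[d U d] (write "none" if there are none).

none

States satisfying d → AF b: {s0, s3, s4}.
States satisfying AG (d → AF b): ∅.
States satisfying d: {s1, s2, s4}.
States satisfying A[d U d]: {s1, s2, s4}.
States satisfying AG (d → AF b) ∧ A[d U d]: ∅.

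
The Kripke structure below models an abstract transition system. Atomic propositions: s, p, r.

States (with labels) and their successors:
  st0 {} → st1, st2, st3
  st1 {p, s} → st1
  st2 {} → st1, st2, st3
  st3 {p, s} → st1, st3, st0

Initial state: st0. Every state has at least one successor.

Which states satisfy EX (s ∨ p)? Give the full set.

States satisfying s ∨ p: {st1, st3}.
States satisfying EX (s ∨ p): {st0, st1, st2, st3}.

{st0, st1, st2, st3}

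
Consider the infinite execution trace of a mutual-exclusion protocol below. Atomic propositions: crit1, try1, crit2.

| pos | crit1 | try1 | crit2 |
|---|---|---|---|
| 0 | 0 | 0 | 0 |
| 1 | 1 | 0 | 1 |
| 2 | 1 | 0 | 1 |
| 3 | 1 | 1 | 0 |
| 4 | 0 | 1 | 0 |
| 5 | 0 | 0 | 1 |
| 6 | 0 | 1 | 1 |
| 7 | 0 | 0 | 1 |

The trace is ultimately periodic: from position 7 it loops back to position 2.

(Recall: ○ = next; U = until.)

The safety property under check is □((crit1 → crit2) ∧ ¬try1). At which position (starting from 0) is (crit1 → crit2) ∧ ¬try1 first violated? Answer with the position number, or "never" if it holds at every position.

Check (crit1 → crit2) ∧ ¬try1 at each position in order: 0 ✓, 1 ✓, 2 ✓.
At position 3 the labels are {crit1, try1}, so (crit1 → crit2) ∧ ¬try1 is false there. This is the first violation.

3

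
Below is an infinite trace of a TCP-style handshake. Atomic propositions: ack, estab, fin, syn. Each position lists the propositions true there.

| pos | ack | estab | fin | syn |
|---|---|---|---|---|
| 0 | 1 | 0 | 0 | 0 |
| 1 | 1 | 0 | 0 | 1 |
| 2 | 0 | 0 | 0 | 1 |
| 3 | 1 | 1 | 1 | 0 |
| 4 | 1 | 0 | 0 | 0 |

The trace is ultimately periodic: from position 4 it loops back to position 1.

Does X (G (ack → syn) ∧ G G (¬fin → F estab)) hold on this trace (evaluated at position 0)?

The position after 0 is 1; G (ack → syn) ∧ G G (¬fin → F estab) is false there.

No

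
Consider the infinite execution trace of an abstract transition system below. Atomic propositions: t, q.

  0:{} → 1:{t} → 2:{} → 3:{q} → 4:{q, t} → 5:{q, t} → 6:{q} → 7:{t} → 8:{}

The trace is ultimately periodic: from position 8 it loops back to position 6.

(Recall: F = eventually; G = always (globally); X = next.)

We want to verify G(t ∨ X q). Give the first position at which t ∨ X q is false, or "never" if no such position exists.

At position 0 the labels are {} and the next position 1 has {t}, so t ∨ X q is false there. This is the first violation.

0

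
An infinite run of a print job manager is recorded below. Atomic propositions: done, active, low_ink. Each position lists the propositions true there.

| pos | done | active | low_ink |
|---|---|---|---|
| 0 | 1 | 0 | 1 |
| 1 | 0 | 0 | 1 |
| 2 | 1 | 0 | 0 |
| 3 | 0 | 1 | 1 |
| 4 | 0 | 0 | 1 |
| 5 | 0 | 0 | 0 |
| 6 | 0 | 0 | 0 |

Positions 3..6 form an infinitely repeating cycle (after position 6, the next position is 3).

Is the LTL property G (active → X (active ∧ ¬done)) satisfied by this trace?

Does not hold

active → X (active ∧ ¬done) must hold at every position from 0 onward. It fails at position 3, so G (active → X (active ∧ ¬done)) is false.
Positions where active holds: 3.
Check X (active ∧ ¬done) at each: 3→fails.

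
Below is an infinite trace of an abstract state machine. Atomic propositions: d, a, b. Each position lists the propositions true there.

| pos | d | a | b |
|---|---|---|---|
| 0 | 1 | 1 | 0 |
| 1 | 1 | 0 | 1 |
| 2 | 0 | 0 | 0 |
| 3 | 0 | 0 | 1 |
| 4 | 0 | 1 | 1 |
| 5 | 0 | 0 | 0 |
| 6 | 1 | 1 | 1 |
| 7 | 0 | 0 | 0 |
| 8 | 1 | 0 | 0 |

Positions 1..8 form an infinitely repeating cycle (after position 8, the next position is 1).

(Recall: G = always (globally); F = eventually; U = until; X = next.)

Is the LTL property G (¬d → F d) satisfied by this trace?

¬d → F d holds at every position 0..8, and those are all positions ever visited, so G (¬d → F d) holds.
Positions where ¬d holds: 2, 3, 4, 5, 7.
Check F d at each: 2→ok, 3→ok, 4→ok, 5→ok, 7→ok.

Satisfied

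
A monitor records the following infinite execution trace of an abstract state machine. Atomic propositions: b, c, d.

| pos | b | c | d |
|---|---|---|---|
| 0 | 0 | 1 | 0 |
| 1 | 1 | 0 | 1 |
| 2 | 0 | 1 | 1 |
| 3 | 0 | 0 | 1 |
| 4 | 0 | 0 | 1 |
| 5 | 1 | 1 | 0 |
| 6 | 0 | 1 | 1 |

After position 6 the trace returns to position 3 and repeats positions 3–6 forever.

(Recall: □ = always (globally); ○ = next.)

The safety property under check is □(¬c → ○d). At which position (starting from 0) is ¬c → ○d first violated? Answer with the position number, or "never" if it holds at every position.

4

Check ¬c → ○d at each position in order: 0 ✓, 1 ✓, 2 ✓, 3 ✓.
At position 4 the labels are {d} and the next position 5 has {b, c}, so ¬c → ○d is false there. This is the first violation.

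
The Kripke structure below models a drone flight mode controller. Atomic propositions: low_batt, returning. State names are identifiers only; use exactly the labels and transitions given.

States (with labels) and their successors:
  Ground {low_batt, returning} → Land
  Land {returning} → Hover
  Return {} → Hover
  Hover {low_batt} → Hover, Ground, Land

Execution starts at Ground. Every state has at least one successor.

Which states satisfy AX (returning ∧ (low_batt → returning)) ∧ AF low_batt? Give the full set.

{Ground}

States satisfying returning ∧ (low_batt → returning): {Ground, Land}.
States satisfying AX (returning ∧ (low_batt → returning)): {Ground}.
States satisfying low_batt: {Ground, Hover}.
States satisfying AF low_batt: {Ground, Land, Return, Hover}.
States satisfying AX (returning ∧ (low_batt → returning)) ∧ AF low_batt: {Ground}.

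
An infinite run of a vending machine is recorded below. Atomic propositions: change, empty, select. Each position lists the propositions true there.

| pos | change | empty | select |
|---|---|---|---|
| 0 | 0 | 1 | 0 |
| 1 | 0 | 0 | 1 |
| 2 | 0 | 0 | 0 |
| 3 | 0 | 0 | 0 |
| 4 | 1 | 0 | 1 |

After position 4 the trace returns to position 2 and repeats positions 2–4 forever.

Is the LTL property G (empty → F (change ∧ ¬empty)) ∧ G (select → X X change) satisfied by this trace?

Violated

empty → F (change ∧ ¬empty) holds at every position 0..4, and those are all positions ever visited, so G (empty → F (change ∧ ¬empty)) holds.
Positions where empty holds: 0.
Check F (change ∧ ¬empty) at each: 0→ok.
select → X X change must hold at every position from 0 onward. It fails at position 1, so G (select → X X change) is false.
Positions where select holds: 1, 4.
Check X X change at each: 1→fails, 4→fails.
At position 0: G (empty → F (change ∧ ¬empty)) is true; G (select → X X change) is false; so G (empty → F (change ∧ ¬empty)) ∧ G (select → X X change) is false.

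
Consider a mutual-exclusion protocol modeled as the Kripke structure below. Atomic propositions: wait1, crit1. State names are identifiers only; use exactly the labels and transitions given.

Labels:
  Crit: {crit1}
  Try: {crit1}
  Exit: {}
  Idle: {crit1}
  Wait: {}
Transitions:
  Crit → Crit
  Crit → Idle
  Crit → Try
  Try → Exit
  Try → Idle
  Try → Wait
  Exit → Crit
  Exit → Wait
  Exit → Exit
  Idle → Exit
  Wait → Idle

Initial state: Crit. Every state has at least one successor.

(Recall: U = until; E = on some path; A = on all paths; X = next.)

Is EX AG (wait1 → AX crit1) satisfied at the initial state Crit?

Satisfied

States satisfying AG (wait1 → AX crit1): {Crit, Try, Exit, Idle, Wait}.
States satisfying EX AG (wait1 → AX crit1): {Crit, Try, Exit, Idle, Wait}.
Crit ∈ Sat(EX AG (wait1 → AX crit1)).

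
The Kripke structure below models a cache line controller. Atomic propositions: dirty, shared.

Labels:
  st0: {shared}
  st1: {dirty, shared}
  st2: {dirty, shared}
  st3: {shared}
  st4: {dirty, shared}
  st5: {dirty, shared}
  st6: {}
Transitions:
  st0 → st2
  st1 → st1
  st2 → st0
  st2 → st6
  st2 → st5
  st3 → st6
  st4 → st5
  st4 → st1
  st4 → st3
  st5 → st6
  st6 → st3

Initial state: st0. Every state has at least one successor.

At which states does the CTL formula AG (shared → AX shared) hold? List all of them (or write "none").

{st1}

States satisfying shared → AX shared: {st0, st1, st4, st6}.
States satisfying AG (shared → AX shared): {st1}.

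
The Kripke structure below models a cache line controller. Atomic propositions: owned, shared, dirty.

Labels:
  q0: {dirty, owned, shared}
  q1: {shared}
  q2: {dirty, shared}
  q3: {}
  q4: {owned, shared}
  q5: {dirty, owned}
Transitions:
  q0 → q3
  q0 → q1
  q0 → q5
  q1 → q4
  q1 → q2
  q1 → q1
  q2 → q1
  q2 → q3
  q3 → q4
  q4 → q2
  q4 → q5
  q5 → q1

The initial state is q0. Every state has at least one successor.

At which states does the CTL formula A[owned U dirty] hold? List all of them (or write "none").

{q0, q2, q4, q5}

States satisfying owned: {q0, q4, q5}.
States satisfying dirty: {q0, q2, q5}.
States satisfying A[owned U dirty]: {q0, q2, q4, q5}.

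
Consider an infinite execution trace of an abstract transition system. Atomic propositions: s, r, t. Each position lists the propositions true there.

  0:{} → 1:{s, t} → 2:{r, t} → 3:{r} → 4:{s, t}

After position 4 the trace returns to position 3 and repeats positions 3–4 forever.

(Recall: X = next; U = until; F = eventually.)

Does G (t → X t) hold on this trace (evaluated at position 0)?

Does not hold

t → X t must hold at every position from 0 onward. It fails at position 2, so G (t → X t) is false.
Positions where t holds: 1, 2, 4.
Check X t at each: 1→ok, 2→fails, 4→fails.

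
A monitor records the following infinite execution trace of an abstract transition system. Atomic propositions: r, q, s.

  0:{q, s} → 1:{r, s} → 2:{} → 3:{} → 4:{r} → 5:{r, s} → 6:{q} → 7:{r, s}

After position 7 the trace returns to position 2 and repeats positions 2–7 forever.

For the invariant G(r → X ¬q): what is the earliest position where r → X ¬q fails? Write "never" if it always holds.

5

Check r → X ¬q at each position in order: 0 ✓, 1 ✓, 2 ✓, 3 ✓, 4 ✓.
At position 5 the labels are {r, s} and the next position 6 has {q}, so r → X ¬q is false there. This is the first violation.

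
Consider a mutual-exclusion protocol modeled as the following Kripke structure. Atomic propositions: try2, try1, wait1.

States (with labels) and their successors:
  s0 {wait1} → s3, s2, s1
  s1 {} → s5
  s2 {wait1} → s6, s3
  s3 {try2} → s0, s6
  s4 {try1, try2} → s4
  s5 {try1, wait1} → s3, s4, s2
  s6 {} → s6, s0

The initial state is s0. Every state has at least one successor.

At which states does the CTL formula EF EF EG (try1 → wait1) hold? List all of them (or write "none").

States satisfying EF EG (try1 → wait1): {s0, s1, s2, s3, s5, s6}.
States satisfying EF EF EG (try1 → wait1): {s0, s1, s2, s3, s5, s6}.

{s0, s1, s2, s3, s5, s6}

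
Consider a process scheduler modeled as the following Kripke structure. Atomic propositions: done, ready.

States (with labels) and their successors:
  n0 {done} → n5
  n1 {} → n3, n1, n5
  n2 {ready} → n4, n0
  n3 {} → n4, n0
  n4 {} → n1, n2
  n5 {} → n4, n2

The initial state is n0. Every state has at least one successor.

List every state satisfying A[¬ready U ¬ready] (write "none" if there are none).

{n0, n1, n3, n4, n5}

States satisfying ¬ready: {n0, n1, n3, n4, n5}.
States satisfying A[¬ready U ¬ready]: {n0, n1, n3, n4, n5}.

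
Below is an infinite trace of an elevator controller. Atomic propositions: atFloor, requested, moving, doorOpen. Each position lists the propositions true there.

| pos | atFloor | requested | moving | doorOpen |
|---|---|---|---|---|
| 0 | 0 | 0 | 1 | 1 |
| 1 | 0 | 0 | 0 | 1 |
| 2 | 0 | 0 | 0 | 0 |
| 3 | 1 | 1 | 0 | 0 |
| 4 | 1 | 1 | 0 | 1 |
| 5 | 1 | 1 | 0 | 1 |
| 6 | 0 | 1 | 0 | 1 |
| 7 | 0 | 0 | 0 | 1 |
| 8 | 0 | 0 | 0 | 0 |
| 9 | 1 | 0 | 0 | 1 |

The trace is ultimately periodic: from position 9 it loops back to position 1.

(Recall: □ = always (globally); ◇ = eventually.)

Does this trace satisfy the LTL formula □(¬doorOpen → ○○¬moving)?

¬doorOpen → ○○¬moving holds at every position 0..9, and those are all positions ever visited, so □(¬doorOpen → ○○¬moving) holds.
Positions where ¬doorOpen holds: 2, 3, 8.
Check ○○¬moving at each: 2→ok, 3→ok, 8→ok.

Holds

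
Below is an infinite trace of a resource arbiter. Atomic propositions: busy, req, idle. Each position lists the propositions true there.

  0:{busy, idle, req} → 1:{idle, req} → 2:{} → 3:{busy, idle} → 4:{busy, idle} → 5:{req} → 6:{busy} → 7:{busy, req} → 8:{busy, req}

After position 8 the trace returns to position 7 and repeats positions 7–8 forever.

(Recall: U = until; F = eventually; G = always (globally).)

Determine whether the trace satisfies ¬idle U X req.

Holds

Walking from position 0: X req first holds at position 0, and ¬idle holds at every earlier position along the way, so ¬idle U X req holds.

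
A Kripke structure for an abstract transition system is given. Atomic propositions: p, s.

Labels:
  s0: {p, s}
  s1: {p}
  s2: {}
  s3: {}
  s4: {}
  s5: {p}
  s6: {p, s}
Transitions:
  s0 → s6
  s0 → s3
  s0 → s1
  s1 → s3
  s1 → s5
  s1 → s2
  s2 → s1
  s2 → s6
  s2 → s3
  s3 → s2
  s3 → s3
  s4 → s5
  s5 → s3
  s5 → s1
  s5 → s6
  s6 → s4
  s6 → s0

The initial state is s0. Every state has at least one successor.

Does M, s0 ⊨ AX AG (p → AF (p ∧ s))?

Does not hold

States satisfying AG (p → AF (p ∧ s)): ∅.
States satisfying AX AG (p → AF (p ∧ s)): ∅.
s0 ∉ Sat(AX AG (p → AF (p ∧ s))).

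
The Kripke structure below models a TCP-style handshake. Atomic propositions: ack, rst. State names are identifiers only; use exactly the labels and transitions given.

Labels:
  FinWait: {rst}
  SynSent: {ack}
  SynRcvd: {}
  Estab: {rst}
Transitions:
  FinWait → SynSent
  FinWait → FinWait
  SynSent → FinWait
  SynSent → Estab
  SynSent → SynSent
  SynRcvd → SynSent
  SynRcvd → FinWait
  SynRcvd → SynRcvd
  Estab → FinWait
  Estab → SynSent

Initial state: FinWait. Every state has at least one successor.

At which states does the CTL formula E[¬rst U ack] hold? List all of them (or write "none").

States satisfying ¬rst: {SynSent, SynRcvd}.
States satisfying ack: {SynSent}.
States satisfying E[¬rst U ack]: {SynSent, SynRcvd}.

{SynSent, SynRcvd}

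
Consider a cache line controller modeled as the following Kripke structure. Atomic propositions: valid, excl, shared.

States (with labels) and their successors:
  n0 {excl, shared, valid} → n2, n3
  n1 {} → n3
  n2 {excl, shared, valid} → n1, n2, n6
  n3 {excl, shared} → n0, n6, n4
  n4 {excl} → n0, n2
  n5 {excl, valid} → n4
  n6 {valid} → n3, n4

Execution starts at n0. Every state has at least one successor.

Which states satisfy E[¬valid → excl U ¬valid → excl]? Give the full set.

{n0, n2, n3, n4, n5, n6}

States satisfying ¬valid → excl: {n0, n2, n3, n4, n5, n6}.
States satisfying E[¬valid → excl U ¬valid → excl]: {n0, n2, n3, n4, n5, n6}.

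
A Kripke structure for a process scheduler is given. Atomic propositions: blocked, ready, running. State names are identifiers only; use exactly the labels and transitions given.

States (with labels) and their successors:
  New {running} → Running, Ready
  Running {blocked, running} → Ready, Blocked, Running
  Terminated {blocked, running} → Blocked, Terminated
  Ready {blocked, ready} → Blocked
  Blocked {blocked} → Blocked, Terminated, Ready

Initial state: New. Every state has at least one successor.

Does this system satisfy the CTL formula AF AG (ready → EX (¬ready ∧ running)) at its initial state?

States satisfying AG (ready → EX (¬ready ∧ running)): ∅.
States satisfying AF AG (ready → EX (¬ready ∧ running)): ∅.
There is a path from New along which AG (ready → EX (¬ready ∧ running)) never holds.
New ∉ Sat(AF AG (ready → EX (¬ready ∧ running))).

No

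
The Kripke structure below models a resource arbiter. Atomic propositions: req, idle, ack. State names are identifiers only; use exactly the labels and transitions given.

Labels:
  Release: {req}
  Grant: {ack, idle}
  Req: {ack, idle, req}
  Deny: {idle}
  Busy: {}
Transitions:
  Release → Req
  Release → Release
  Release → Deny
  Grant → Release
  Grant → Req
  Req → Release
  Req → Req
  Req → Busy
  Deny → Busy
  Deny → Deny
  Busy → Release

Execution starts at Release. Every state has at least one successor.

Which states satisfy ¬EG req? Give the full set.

States satisfying req: {Release, Req}.
States satisfying EG req: {Release, Req}.
States satisfying ¬EG req: {Grant, Deny, Busy}.

{Grant, Deny, Busy}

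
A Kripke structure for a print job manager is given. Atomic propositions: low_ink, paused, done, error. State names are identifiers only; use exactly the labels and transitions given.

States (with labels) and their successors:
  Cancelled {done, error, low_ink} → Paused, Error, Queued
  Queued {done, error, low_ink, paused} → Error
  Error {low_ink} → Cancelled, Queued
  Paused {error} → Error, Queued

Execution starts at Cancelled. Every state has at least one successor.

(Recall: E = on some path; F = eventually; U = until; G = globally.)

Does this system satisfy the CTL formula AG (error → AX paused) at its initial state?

No

States satisfying error → AX paused: {Error}.
States satisfying AG (error → AX paused): ∅.
Cancelled is reachable from Cancelled and violates error → AX paused, so AG fails at Cancelled.
Cancelled ∉ Sat(AG (error → AX paused)).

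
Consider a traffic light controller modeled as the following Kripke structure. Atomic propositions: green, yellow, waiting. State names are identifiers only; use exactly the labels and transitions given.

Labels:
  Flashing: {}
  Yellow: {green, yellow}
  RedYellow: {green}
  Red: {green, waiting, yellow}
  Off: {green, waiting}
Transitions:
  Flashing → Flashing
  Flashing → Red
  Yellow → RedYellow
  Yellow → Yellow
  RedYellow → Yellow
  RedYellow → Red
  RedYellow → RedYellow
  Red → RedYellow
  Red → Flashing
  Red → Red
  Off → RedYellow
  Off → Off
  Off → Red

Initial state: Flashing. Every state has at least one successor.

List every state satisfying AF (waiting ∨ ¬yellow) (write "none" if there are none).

{Flashing, RedYellow, Red, Off}

States satisfying waiting ∨ ¬yellow: {Flashing, RedYellow, Red, Off}.
States satisfying AF (waiting ∨ ¬yellow): {Flashing, RedYellow, Red, Off}.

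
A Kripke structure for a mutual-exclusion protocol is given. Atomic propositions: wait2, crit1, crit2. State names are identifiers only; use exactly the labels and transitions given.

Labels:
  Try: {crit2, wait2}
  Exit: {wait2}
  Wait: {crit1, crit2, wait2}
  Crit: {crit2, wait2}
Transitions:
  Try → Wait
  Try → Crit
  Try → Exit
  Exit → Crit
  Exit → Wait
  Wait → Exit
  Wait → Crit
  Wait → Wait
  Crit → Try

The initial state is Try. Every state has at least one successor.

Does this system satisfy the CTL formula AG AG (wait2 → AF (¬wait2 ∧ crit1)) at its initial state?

States satisfying AG (wait2 → AF (¬wait2 ∧ crit1)): ∅.
States satisfying AG AG (wait2 → AF (¬wait2 ∧ crit1)): ∅.
Crit is reachable from Try and violates AG (wait2 → AF (¬wait2 ∧ crit1)), so AG fails at Try.
Try ∉ Sat(AG AG (wait2 → AF (¬wait2 ∧ crit1))).

No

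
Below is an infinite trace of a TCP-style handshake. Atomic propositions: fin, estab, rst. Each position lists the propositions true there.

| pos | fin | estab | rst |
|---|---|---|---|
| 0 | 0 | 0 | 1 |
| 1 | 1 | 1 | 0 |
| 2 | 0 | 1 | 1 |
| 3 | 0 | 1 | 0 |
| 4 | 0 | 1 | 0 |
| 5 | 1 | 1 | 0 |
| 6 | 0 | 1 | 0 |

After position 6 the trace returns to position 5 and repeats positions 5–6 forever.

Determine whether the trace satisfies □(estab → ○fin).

estab → ○fin must hold at every position from 0 onward. It fails at position 1, so □(estab → ○fin) is false.
Positions where estab holds: 1, 2, 3, 4, 5, 6.
Check ○fin at each: 1→fails, 2→fails, 3→fails, 4→ok, 5→fails, 6→ok.

No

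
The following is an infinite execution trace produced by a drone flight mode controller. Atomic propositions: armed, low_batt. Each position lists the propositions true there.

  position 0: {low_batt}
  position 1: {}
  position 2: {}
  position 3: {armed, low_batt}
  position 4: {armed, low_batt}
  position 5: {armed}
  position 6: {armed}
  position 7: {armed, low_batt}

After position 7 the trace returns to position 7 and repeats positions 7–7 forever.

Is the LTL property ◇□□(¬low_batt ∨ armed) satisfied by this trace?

□□(¬low_batt ∨ armed) holds at position 1, which is reachable from 0, so ◇□□(¬low_batt ∨ armed) holds.

Yes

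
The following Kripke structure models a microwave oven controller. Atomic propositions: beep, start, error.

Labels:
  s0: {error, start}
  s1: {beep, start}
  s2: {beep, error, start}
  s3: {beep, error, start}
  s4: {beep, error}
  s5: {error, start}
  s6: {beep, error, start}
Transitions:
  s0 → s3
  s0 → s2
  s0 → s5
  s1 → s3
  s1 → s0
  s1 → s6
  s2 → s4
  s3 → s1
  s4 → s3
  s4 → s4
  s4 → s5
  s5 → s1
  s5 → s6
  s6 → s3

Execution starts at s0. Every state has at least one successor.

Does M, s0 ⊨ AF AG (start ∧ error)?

Violated

States satisfying AG (start ∧ error): ∅.
States satisfying AF AG (start ∧ error): ∅.
There is a path from s0 along which AG (start ∧ error) never holds.
s0 ∉ Sat(AF AG (start ∧ error)).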